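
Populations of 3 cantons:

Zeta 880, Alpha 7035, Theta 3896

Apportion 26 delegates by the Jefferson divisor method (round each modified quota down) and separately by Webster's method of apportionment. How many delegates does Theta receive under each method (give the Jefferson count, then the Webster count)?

8 and 9

Jefferson: Zeta 2, Alpha 16, Theta 8.
Webster: Zeta 2, Alpha 15, Theta 9.
Theta gets 8 under Jefferson and 9 under Webster.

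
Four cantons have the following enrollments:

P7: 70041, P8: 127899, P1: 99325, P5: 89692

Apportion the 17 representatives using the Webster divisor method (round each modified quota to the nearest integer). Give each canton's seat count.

P7 3, P8 6, P1 4, P5 4

Standard divisor 386957/17 ≈ 22762.176; standard quotas: P7 3.077, P8 5.619, P1 4.364, P5 3.940.
Rounding to the nearest integer gives P7 3, P8 6, P1 4, P5 4 — total 17, matching the house size, so no adjustment is needed.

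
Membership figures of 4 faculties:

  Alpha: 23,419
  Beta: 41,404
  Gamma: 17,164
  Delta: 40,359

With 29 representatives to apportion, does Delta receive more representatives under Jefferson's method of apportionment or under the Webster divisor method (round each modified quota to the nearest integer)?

Jefferson

Jefferson: Alpha 5, Beta 10, Gamma 4, Delta 10.
Webster: Alpha 6, Beta 10, Gamma 4, Delta 9.
Delta gets 10 under Jefferson and 9 under Webster.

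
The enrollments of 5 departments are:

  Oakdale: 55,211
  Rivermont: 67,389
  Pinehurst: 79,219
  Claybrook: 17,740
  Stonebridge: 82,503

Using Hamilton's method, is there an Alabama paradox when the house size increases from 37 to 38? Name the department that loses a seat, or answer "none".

none

At 37 seats: Oakdale 7, Rivermont 8, Pinehurst 10, Claybrook 2, Stonebridge 10.
At 38 seats: Oakdale 7, Rivermont 9, Pinehurst 10, Claybrook 2, Stonebridge 10.
No department's allocation decreased.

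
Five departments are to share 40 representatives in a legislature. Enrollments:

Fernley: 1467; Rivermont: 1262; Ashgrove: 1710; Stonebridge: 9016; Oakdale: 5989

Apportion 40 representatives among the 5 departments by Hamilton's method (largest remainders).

The standard divisor is 19444/40 ≈ 486.1.
Standard quotas: Fernley 3.0179, Rivermont 2.5962, Ashgrove 3.5178, Stonebridge 18.5476, Oakdale 12.3205.
Lower quotas: Fernley 3, Rivermont 2, Ashgrove 3, Stonebridge 18, Oakdale 12 (sum 38, leaving 2 seats).
Remainders in descending order: Rivermont 0.5962, Stonebridge 0.5476, Ashgrove 0.5178, Oakdale 0.3205, Fernley 0.0179.
The surplus seats go to Rivermont, Stonebridge.

Fernley 3, Rivermont 3, Ashgrove 3, Stonebridge 19, Oakdale 12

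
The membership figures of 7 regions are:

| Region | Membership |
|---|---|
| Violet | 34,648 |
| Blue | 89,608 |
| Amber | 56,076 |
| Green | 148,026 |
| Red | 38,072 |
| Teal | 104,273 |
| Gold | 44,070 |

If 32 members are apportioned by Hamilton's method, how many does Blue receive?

6

Total 514773; standard divisor 514773/32 ≈ 16086.656.
Standard quotas: Violet 2.1538, Blue 5.5703, Amber 3.4859, Green 9.2018, Red 2.3667, Teal 6.4820, Gold 2.7395.
Lower quotas: Violet 2, Blue 5, Amber 3, Green 9, Red 2, Teal 6, Gold 2 (sum 29, leaving 3 seats).
Remainders in descending order: Gold 0.7395, Blue 0.5703, Amber 0.4859, Teal 0.4820, Red 0.3667, Green 0.2018, Violet 0.1538.
The surplus seats go to Gold, Blue, Amber.
Blue receives 6.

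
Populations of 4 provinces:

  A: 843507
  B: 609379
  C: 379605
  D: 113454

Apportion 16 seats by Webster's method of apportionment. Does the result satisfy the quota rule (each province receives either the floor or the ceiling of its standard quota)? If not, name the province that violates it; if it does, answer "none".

Standard quotas: A 6.936, B 5.010, C 3.121, D 0.933.
Webster allocation: A 7, B 5, C 3, D 1.
Every allocation lies between the lower and upper quota.

none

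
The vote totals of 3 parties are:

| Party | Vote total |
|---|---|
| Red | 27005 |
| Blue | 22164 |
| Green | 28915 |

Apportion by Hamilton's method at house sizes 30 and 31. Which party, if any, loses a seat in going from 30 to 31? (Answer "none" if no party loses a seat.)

At 30 seats: Red 10, Blue 9, Green 11.
At 31 seats: Red 11, Blue 9, Green 11.
No party's allocation decreased.

none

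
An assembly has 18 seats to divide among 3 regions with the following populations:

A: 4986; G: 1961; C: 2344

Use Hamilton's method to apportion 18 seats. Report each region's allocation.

The standard divisor is 9291/18 ≈ 516.167.
Standard quotas: A 9.660, G 3.799, C 4.541.
Lower quotas: A 9, G 3, C 4 (sum 16, leaving 2 seats).
Remainders in descending order: G 0.799, A 0.660, C 0.541.
Largest remainders: G, A receive the extra seats.

A: 10; G: 4; C: 4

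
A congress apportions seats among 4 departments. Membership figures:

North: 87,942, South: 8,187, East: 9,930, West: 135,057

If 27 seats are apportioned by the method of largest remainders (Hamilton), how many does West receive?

15

Total 241116; standard divisor 241116/27 ≈ 8930.222.
Standard quotas: North 9.8477, South 0.9168, East 1.1120, West 15.1236.
Lower quotas: North 9, South 0, East 1, West 15 (sum 25, leaving 2 seats).
Remainders in descending order: South 0.9168, North 0.8477, West 0.1236, East 0.1120.
The surplus seats go to South, North.
West receives 15.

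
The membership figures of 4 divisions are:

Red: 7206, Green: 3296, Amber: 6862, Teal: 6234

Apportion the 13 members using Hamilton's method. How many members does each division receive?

The standard divisor is 23598/13 ≈ 1815.231.
Standard quotas: Red 3.9697, Green 1.8157, Amber 3.7802, Teal 3.4343.
Lower quotas: Red 3, Green 1, Amber 3, Teal 3 (sum 10, leaving 3 seats).
Remainders in descending order: Red 0.9697, Green 0.8157, Amber 0.7802, Teal 0.4343.
Largest remainders: Red, Green, Amber receive the extra seats.

Red 4, Green 2, Amber 4, Teal 3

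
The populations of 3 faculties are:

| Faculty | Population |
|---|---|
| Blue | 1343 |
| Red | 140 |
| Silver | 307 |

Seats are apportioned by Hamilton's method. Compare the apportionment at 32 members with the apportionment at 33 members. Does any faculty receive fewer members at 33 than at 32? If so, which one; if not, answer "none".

Red

At 32 seats: Blue 24, Red 3, Silver 5.
At 33 seats: Blue 25, Red 2, Silver 6.
Red drops from 3 to 2.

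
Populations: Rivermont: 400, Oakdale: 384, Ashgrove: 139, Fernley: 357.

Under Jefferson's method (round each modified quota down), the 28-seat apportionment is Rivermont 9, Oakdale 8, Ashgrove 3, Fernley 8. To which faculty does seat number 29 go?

Priority for the next seat is population ÷ (current seats + 1).
Priorities: Rivermont 40.000, Oakdale 42.667, Ashgrove 34.750, Fernley 39.667.
Highest priority: Oakdale.

Oakdale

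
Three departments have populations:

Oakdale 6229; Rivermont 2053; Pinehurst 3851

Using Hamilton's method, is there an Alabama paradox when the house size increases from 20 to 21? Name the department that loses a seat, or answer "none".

Rivermont

At 20 seats: Oakdale 10, Rivermont 4, Pinehurst 6.
At 21 seats: Oakdale 11, Rivermont 3, Pinehurst 7.
Rivermont drops from 4 to 3.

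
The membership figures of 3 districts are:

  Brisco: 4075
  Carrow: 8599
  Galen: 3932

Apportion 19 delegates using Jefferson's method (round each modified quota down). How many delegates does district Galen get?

Standard divisor 16606/19 ≈ 874; standard quotas: Brisco 4.662, Carrow 9.839, Galen 4.499.
Rounding down gives 4, 9, 4 = 17 seats, so the divisor must be adjusted.
With modified divisor 800: modified quotas Brisco 5.094, Carrow 10.749, Galen 4.915.
Rounding down: Brisco 5, Carrow 10, Galen 4 (total 19).
Galen receives 4.

4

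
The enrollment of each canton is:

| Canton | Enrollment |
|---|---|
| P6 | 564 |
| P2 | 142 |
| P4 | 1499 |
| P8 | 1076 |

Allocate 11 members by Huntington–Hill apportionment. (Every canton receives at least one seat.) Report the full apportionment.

With divisor 323: modified quotas P6 1.746, P2 0.440, P4 4.641, P8 3.331.
Geometric-mean thresholds: P6 √(1·2)=1.414, P2 (min 1), P4 √(4·5)=4.472, P8 √(3·4)=3.464.
Each quota rounded against its threshold gives P6 2, P2 1, P4 5, P8 3 (total 11).

P6: 2; P2: 1; P4: 5; P8: 3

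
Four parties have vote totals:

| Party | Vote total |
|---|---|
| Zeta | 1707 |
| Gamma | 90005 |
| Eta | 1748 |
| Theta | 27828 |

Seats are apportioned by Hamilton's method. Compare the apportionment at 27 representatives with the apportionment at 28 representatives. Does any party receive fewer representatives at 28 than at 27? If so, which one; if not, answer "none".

Eta

At 27 seats: Zeta 0, Gamma 20, Eta 1, Theta 6.
At 28 seats: Zeta 0, Gamma 21, Eta 0, Theta 7.
Eta drops from 1 to 0.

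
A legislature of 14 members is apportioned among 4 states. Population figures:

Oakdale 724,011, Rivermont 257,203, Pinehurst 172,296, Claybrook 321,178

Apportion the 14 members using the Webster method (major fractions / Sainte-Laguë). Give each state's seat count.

Oakdale 7, Rivermont 2, Pinehurst 2, Claybrook 3

Standard divisor 1474688/14 ≈ 105334.857; standard quotas: Oakdale 6.873, Rivermont 2.442, Pinehurst 1.636, Claybrook 3.049.
Rounding to the nearest integer gives Oakdale 7, Rivermont 2, Pinehurst 2, Claybrook 3 — total 14, matching the house size, so no adjustment is needed.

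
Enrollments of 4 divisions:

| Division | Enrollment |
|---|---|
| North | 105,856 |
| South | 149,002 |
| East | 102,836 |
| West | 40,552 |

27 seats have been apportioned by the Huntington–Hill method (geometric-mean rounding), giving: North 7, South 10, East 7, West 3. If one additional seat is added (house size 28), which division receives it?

South

Priority for the next seat is population ÷ (√(s·(s+1))).
Priorities: North 14145.603, South 14206.783, East 13742.039, West 11706.354.
Highest priority: South.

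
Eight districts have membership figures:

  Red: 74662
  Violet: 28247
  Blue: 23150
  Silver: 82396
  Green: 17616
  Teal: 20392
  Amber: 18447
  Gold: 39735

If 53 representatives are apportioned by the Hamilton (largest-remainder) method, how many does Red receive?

13

Total 304645; standard divisor 304645/53 ≈ 5748.019.
Standard quotas: Red 12.9892, Violet 4.9142, Blue 4.0275, Silver 14.3347, Green 3.0647, Teal 3.5477, Amber 3.2093, Gold 6.9128.
Lower quotas: Red 12, Violet 4, Blue 4, Silver 14, Green 3, Teal 3, Amber 3, Gold 6 (sum 49, leaving 4 seats).
Remainders in descending order: Red 0.9892, Violet 0.9142, Gold 0.9128, Teal 0.5477, Silver 0.3347, Amber 0.2093, Green 0.0647, Blue 0.0275.
The surplus seats go to Red, Violet, Gold, Teal.
Red receives 13.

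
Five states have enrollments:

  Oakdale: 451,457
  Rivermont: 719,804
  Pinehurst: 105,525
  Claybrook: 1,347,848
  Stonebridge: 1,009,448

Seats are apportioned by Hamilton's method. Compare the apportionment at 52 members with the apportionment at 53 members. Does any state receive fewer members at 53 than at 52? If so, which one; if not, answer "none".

Pinehurst

At 52 seats: Oakdale 7, Rivermont 10, Pinehurst 2, Claybrook 19, Stonebridge 14.
At 53 seats: Oakdale 7, Rivermont 10, Pinehurst 1, Claybrook 20, Stonebridge 15.
Pinehurst drops from 2 to 1.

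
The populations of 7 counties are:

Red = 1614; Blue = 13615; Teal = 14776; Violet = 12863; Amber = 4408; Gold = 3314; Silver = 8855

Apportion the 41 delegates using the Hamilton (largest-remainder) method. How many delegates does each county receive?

Red=1; Blue=10; Teal=10; Violet=9; Amber=3; Gold=2; Silver=6

Total 59445; standard divisor 59445/41 ≈ 1449.878.
Standard quotas: Red 1.1132, Blue 9.3904, Teal 10.1912, Violet 8.8718, Amber 3.0403, Gold 2.2857, Silver 6.1074.
Lower quotas: Red 1, Blue 9, Teal 10, Violet 8, Amber 3, Gold 2, Silver 6 (sum 39, leaving 2 seats).
Remainders in descending order: Violet 0.8718, Blue 0.3904, Gold 0.2857, Teal 0.1912, Red 0.1132, Silver 0.1074, Amber 0.0403.
Largest remainders: Violet, Blue receive the extra seats.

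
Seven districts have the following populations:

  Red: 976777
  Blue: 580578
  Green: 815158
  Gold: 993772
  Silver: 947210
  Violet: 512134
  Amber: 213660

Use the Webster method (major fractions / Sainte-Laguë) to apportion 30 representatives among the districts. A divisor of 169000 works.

With modified divisor 169000: modified quotas Red 5.780, Blue 3.435, Green 4.823, Gold 5.880, Silver 5.605, Violet 3.030, Amber 1.264.
Rounding to the nearest integer: Red 6, Blue 3, Green 5, Gold 6, Silver 6, Violet 3, Amber 1 (total 30).

Red: 6; Blue: 3; Green: 5; Gold: 6; Silver: 6; Violet: 3; Amber: 1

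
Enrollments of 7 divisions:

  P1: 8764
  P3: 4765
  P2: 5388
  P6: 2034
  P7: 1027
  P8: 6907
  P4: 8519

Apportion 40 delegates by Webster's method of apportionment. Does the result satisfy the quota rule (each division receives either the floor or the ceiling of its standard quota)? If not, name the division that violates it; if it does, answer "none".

none

Standard quotas: P1 9.372, P3 5.096, P2 5.762, P6 2.175, P7 1.098, P8 7.386, P4 9.110.
Webster allocation: P1 10, P3 5, P2 6, P6 2, P7 1, P8 7, P4 9.
Every allocation lies between the lower and upper quota.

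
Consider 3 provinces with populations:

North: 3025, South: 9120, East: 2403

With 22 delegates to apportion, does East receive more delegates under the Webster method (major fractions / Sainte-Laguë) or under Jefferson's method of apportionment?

Webster

Webster: North 4, South 14, East 4.
Jefferson: North 4, South 15, East 3.
East gets 4 under Webster and 3 under Jefferson.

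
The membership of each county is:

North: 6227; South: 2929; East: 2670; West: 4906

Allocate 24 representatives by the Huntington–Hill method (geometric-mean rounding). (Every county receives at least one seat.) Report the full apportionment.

North=9, South=4, East=4, West=7

With divisor 695: modified quotas North 8.960, South 4.214, East 3.842, West 7.059.
Geometric-mean thresholds: North √(8·9)=8.485, South √(4·5)=4.472, East √(3·4)=3.464, West √(7·8)=7.483.
Each quota rounded against its threshold gives North 9, South 4, East 4, West 7 (total 24).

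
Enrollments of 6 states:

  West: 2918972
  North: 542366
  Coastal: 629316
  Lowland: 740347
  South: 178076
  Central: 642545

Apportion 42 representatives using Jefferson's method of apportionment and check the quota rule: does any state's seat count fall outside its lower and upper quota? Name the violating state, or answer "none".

West

Standard quotas: West 21.692, North 4.031, Coastal 4.677, Lowland 5.502, South 1.323, Central 4.775.
Jefferson allocation: West 23, North 4, Coastal 4, Lowland 5, South 1, Central 5.
West has quota 21.692 (lower 21, upper 22) but receives 23 — outside the quota interval.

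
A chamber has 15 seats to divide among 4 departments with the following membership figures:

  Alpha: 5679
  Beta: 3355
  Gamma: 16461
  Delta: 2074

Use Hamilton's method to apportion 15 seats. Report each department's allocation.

Total 27569; standard divisor 27569/15 ≈ 1837.933.
Standard quotas: Alpha 3.0899, Beta 1.8254, Gamma 8.9563, Delta 1.1284.
Lower quotas: Alpha 3, Beta 1, Gamma 8, Delta 1 (sum 13, leaving 2 seats).
Remainders in descending order: Gamma 0.9563, Beta 0.8254, Delta 0.1284, Alpha 0.0899.
Largest remainders: Gamma, Beta receive the extra seats.

Alpha=3, Beta=2, Gamma=9, Delta=1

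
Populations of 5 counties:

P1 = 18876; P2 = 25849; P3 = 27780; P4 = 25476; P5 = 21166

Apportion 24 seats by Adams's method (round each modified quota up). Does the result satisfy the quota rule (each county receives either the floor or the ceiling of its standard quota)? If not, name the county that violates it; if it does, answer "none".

none

Standard quotas: P1 3.802, P2 5.207, P3 5.596, P4 5.132, P5 4.264.
Adams allocation: P1 4, P2 5, P3 6, P4 5, P5 4.
Every allocation lies between the lower and upper quota.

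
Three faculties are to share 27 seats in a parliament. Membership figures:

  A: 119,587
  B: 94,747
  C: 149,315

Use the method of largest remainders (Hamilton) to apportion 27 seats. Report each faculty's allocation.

The standard divisor is 363649/27 ≈ 13468.481.
Standard quotas: A 8.8790, B 7.0347, C 11.0863.
Lower quotas: A 8, B 7, C 11 (sum 26, leaving 1 seat).
Remainders in descending order: A 0.8790, C 0.0863, B 0.0347.
Largest remainder: A receives the extra seat.

A 9; B 7; C 11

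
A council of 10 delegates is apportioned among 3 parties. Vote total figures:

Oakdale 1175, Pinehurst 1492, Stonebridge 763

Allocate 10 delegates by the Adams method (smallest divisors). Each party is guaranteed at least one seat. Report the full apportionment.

Oakdale: 4, Pinehurst: 4, Stonebridge: 2

Standard divisor 3430/10 ≈ 343; standard quotas: Oakdale 3.426, Pinehurst 4.350, Stonebridge 2.224.
Rounding up gives 4, 5, 3 = 12 seats, so the divisor must be adjusted.
With modified divisor 387: modified quotas Oakdale 3.036, Pinehurst 3.855, Stonebridge 1.972.
Rounding up: Oakdale 4, Pinehurst 4, Stonebridge 2 (total 10).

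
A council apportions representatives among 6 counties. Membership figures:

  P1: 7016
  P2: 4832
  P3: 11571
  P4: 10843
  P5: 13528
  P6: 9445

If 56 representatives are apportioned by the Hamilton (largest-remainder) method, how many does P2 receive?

The standard divisor is 57235/56 ≈ 1022.054.
Standard quotas: P1 6.8646, P2 4.7277, P3 11.3213, P4 10.6090, P5 13.2361, P6 9.2412.
Lower quotas: P1 6, P2 4, P3 11, P4 10, P5 13, P6 9 (sum 53, leaving 3 seats).
Remainders in descending order: P1 0.8646, P2 0.7277, P4 0.6090, P3 0.3213, P6 0.2412, P5 0.2361.
Largest remainders: P1, P2, P4 receive the extra seats.
P2 receives 5.

5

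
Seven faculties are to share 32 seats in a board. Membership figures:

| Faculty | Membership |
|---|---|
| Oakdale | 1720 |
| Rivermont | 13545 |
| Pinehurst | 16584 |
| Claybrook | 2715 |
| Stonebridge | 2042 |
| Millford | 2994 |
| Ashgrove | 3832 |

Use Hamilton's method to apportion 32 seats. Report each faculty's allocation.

The standard divisor is 43432/32 ≈ 1357.25.
Standard quotas: Oakdale 1.2673, Rivermont 9.9797, Pinehurst 12.2188, Claybrook 2.0004, Stonebridge 1.5045, Millford 2.2059, Ashgrove 2.8234.
Lower quotas: Oakdale 1, Rivermont 9, Pinehurst 12, Claybrook 2, Stonebridge 1, Millford 2, Ashgrove 2 (sum 29, leaving 3 seats).
Remainders in descending order: Rivermont 0.9797, Ashgrove 0.8234, Stonebridge 0.5045, Oakdale 0.2673, Pinehurst 0.2188, Millford 0.2059, Claybrook 0.0004.
The surplus seats go to Rivermont, Ashgrove, Stonebridge.

Oakdale 1, Rivermont 10, Pinehurst 12, Claybrook 2, Stonebridge 2, Millford 2, Ashgrove 3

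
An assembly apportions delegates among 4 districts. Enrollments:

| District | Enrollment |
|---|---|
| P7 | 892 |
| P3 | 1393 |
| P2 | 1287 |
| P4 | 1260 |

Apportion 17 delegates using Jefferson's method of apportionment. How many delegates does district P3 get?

5

Standard divisor 4832/17 ≈ 284.235; standard quotas: P7 3.138, P3 4.901, P2 4.528, P4 4.433.
Rounding down gives 3, 4, 4, 4 = 15 seats, so the divisor must be adjusted.
With modified divisor 255: modified quotas P7 3.498, P3 5.463, P2 5.047, P4 4.941.
Rounding down: P7 3, P3 5, P2 5, P4 4 (total 17).
P3 receives 5.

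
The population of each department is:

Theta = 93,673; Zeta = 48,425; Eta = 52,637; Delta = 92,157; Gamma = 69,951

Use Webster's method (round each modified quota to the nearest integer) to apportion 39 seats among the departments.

Standard divisor 356843/39 ≈ 9149.821; standard quotas: Theta 10.238, Zeta 5.292, Eta 5.753, Delta 10.072, Gamma 7.645.
Rounding to the nearest integer gives Theta 10, Zeta 5, Eta 6, Delta 10, Gamma 8 — total 39, matching the house size, so no adjustment is needed.

Theta=10, Zeta=5, Eta=6, Delta=10, Gamma=8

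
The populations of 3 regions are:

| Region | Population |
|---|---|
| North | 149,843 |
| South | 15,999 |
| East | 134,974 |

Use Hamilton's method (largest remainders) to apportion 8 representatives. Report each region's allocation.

Standard divisor: 300816 ÷ 8 = 37602.
Standard quotas: North 3.9850, South 0.4255, East 3.5895.
Lower quotas: North 3, South 0, East 3 (sum 6, leaving 2 seats).
Remainders in descending order: North 0.9850, East 0.5895, South 0.4255.
Largest remainders: North, East receive the extra seats.

North 4, South 0, East 4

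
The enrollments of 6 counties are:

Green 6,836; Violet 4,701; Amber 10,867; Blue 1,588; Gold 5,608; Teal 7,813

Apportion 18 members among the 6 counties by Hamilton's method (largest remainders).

Green=3, Violet=2, Amber=5, Blue=1, Gold=3, Teal=4

Total 37413; standard divisor 37413/18 ≈ 2078.5.
Standard quotas: Green 3.2889, Violet 2.2617, Amber 5.2283, Blue 0.7640, Gold 2.6981, Teal 3.7590.
Lower quotas: Green 3, Violet 2, Amber 5, Blue 0, Gold 2, Teal 3 (sum 15, leaving 3 seats).
Remainders in descending order: Blue 0.7640, Teal 0.7590, Gold 0.6981, Green 0.2889, Violet 0.2617, Amber 0.2283.
Largest remainders: Blue, Teal, Gold receive the extra seats.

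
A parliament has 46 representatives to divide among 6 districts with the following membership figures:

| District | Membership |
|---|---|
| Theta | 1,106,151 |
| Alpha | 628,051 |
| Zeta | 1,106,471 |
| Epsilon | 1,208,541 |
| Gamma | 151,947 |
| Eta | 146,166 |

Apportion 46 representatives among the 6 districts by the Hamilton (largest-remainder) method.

The standard divisor is 4347327/46 ≈ 94507.109.
Standard quotas: Theta 11.7044, Alpha 6.6455, Zeta 11.7078, Epsilon 12.7878, Gamma 1.6078, Eta 1.5466.
Lower quotas: Theta 11, Alpha 6, Zeta 11, Epsilon 12, Gamma 1, Eta 1 (sum 42, leaving 4 seats).
Remainders in descending order: Epsilon 0.7878, Zeta 0.7078, Theta 0.7044, Alpha 0.6455, Gamma 0.6078, Eta 0.5466.
Largest remainders: Epsilon, Zeta, Theta, Alpha receive the extra seats.

Theta=12, Alpha=7, Zeta=12, Epsilon=13, Gamma=1, Eta=1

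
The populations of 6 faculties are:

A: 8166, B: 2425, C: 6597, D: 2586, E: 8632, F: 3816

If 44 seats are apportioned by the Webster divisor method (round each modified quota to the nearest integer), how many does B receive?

3

Standard divisor 32222/44 ≈ 732.318; standard quotas: A 11.151, B 3.311, C 9.008, D 3.531, E 11.787, F 5.211.
Rounding to the nearest integer gives A 11, B 3, C 9, D 4, E 12, F 5 — total 44, matching the house size, so no adjustment is needed.
B receives 3.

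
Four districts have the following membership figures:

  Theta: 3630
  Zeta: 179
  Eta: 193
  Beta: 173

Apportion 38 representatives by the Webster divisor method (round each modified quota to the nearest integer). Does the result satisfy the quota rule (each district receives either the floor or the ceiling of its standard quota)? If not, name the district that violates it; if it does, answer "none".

Theta

Standard quotas: Theta 33.040, Zeta 1.629, Eta 1.757, Beta 1.575.
Webster allocation: Theta 32, Zeta 2, Eta 2, Beta 2.
Theta has quota 33.040 (lower 33, upper 34) but receives 32 — outside the quota interval.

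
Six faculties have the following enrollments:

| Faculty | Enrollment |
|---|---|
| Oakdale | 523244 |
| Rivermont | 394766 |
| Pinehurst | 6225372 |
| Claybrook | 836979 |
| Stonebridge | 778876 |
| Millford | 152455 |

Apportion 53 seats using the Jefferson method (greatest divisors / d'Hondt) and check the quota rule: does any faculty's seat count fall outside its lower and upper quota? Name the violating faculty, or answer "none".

Pinehurst

Standard quotas: Oakdale 3.112, Rivermont 2.348, Pinehurst 37.024, Claybrook 4.978, Stonebridge 4.632, Millford 0.907.
Jefferson allocation: Oakdale 3, Rivermont 2, Pinehurst 39, Claybrook 5, Stonebridge 4, Millford 0.
Pinehurst has quota 37.024 (lower 37, upper 38) but receives 39 — outside the quota interval.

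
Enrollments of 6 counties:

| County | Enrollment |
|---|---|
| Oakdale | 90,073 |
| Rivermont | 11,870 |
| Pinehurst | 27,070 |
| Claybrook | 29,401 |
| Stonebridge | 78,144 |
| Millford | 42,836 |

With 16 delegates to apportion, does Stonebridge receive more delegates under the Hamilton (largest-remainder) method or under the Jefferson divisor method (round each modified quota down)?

Jefferson

Hamilton: Oakdale 5, Rivermont 1, Pinehurst 2, Claybrook 2, Stonebridge 4, Millford 2.
Jefferson: Oakdale 6, Rivermont 0, Pinehurst 1, Claybrook 2, Stonebridge 5, Millford 2.
Stonebridge gets 4 under Hamilton and 5 under Jefferson.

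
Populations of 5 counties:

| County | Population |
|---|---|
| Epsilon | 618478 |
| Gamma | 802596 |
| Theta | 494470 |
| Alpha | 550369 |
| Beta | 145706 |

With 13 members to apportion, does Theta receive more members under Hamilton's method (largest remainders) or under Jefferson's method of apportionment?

Jefferson

Hamilton: Epsilon 3, Gamma 4, Theta 2, Alpha 3, Beta 1.
Jefferson: Epsilon 3, Gamma 4, Theta 3, Alpha 3, Beta 0.
Theta gets 2 under Hamilton and 3 under Jefferson.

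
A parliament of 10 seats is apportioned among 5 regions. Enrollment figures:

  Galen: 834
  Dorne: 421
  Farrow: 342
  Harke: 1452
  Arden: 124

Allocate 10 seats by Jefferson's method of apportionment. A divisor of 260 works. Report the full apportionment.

With modified divisor 260: modified quotas Galen 3.208, Dorne 1.619, Farrow 1.315, Harke 5.585, Arden 0.477.
Rounding down: Galen 3, Dorne 1, Farrow 1, Harke 5, Arden 0 (total 10).

Galen: 3; Dorne: 1; Farrow: 1; Harke: 5; Arden: 0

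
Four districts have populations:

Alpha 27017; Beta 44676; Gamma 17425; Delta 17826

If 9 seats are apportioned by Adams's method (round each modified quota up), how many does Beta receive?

3

Standard divisor 106944/9 ≈ 11882.667; standard quotas: Alpha 2.274, Beta 3.760, Gamma 1.466, Delta 1.500.
Rounding up gives 3, 4, 2, 2 = 11 seats, so the divisor must be adjusted.
With modified divisor 16200: modified quotas Alpha 1.668, Beta 2.758, Gamma 1.076, Delta 1.100.
Rounding up: Alpha 2, Beta 3, Gamma 2, Delta 2 (total 9).
Beta receives 3.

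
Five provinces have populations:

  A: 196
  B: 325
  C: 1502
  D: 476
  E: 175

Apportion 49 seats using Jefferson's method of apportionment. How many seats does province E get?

3

Standard divisor 2674/49 ≈ 54.571; standard quotas: A 3.592, B 5.955, C 27.524, D 8.723, E 3.207.
Rounding down gives 3, 5, 27, 8, 3 = 46 seats, so the divisor must be adjusted.
With modified divisor 52: modified quotas A 3.769, B 6.250, C 28.885, D 9.154, E 3.365.
Rounding down: A 3, B 6, C 28, D 9, E 3 (total 49).
E receives 3.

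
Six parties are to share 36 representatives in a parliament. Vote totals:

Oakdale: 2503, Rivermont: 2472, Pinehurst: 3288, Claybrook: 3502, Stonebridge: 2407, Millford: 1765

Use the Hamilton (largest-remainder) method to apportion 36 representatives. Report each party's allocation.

The standard divisor is 15937/36 ≈ 442.694.
Standard quotas: Oakdale 5.654, Rivermont 5.584, Pinehurst 7.427, Claybrook 7.911, Stonebridge 5.437, Millford 3.987.
Lower quotas: Oakdale 5, Rivermont 5, Pinehurst 7, Claybrook 7, Stonebridge 5, Millford 3 (sum 32, leaving 4 seats).
Remainders in descending order: Millford 0.987, Claybrook 0.911, Oakdale 0.654, Rivermont 0.584, Stonebridge 0.437, Pinehurst 0.427.
Largest remainders: Millford, Claybrook, Oakdale, Rivermont receive the extra seats.

Oakdale 6, Rivermont 6, Pinehurst 7, Claybrook 8, Stonebridge 5, Millford 4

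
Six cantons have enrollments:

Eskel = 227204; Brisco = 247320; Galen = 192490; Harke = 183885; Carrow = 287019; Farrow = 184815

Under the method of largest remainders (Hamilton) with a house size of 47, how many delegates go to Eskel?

Total 1322733; standard divisor 1322733/47 ≈ 28143.255.
Standard quotas: Eskel 8.0731, Brisco 8.7879, Galen 6.8396, Harke 6.5339, Carrow 10.1985, Farrow 6.5669.
Lower quotas: Eskel 8, Brisco 8, Galen 6, Harke 6, Carrow 10, Farrow 6 (sum 44, leaving 3 seats).
Remainders in descending order: Galen 0.8396, Brisco 0.7879, Farrow 0.5669, Harke 0.5339, Carrow 0.1985, Eskel 0.0731.
The surplus seats go to Galen, Brisco, Farrow.
Eskel receives 8.

8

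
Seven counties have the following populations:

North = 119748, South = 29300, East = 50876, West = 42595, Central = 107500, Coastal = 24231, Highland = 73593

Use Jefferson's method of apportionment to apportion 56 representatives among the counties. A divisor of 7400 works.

With modified divisor 7400: modified quotas North 16.182, South 3.959, East 6.875, West 5.756, Central 14.527, Coastal 3.274, Highland 9.945.
Rounding down: North 16, South 3, East 6, West 5, Central 14, Coastal 3, Highland 9 (total 56).

North 16, South 3, East 6, West 5, Central 14, Coastal 3, Highland 9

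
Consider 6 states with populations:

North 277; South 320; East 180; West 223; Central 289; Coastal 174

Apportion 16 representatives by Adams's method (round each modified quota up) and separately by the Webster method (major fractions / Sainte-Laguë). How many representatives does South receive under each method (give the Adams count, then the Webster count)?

3 and 4

Adams: North 3, South 3, East 2, West 3, Central 3, Coastal 2.
Webster: North 3, South 4, East 2, West 2, Central 3, Coastal 2.
South gets 3 under Adams and 4 under Webster.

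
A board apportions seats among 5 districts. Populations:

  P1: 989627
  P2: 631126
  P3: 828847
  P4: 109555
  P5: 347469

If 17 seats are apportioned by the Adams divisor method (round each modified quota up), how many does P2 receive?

Standard divisor 2906624/17 ≈ 170977.882; standard quotas: P1 5.788, P2 3.691, P3 4.848, P4 0.641, P5 2.032.
Rounding up gives 6, 4, 5, 1, 3 = 19 seats, so the divisor must be adjusted.
With modified divisor 202600: modified quotas P1 4.885, P2 3.115, P3 4.091, P4 0.541, P5 1.715.
Rounding up: P1 5, P2 4, P3 5, P4 1, P5 2 (total 17).
P2 receives 4.

4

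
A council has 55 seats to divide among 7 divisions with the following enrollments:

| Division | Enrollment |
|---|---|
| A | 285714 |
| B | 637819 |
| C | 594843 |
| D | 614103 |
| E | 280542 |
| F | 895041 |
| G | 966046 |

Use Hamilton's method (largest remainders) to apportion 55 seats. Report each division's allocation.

A 4, B 8, C 8, D 8, E 4, F 11, G 12

The standard divisor is 4274108/55 ≈ 77711.055.
Standard quotas: A 3.6766, B 8.2076, C 7.6545, D 7.9024, E 3.6101, F 11.5176, G 12.4313.
Lower quotas: A 3, B 8, C 7, D 7, E 3, F 11, G 12 (sum 51, leaving 4 seats).
Remainders in descending order: D 0.9024, A 0.6766, C 0.6545, E 0.6101, F 0.5176, G 0.4313, B 0.2076.
The surplus seats go to D, A, C, E.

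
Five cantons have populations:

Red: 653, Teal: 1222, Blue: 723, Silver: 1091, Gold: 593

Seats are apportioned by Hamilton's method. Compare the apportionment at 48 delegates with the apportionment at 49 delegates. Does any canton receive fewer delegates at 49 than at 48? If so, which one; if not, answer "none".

none

At 48 seats: Red 7, Teal 14, Blue 8, Silver 12, Gold 7.
At 49 seats: Red 7, Teal 14, Blue 8, Silver 13, Gold 7.
No canton's allocation decreased.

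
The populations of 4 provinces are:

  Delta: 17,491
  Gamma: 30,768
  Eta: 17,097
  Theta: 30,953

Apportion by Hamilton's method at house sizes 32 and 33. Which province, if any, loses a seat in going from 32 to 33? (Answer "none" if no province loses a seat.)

none

At 32 seats: Delta 6, Gamma 10, Eta 6, Theta 10.
At 33 seats: Delta 6, Gamma 10, Eta 6, Theta 11.
No province's allocation decreased.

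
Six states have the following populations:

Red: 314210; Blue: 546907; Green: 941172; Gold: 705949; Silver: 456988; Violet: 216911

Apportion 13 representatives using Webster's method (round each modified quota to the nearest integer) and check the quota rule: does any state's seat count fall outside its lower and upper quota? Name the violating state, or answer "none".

Standard quotas: Red 1.284, Blue 2.234, Green 3.845, Gold 2.884, Silver 1.867, Violet 0.886.
Webster allocation: Red 1, Blue 2, Green 4, Gold 3, Silver 2, Violet 1.
Every allocation lies between the lower and upper quota.

none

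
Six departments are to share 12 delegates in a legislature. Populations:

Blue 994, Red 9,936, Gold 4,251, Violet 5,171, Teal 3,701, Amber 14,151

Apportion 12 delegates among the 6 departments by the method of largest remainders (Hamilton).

Blue=0, Red=3, Gold=1, Violet=2, Teal=1, Amber=5

The standard divisor is 38204/12 ≈ 3183.667.
Standard quotas: Blue 0.3122, Red 3.1209, Gold 1.3353, Violet 1.6242, Teal 1.1625, Amber 4.4449.
Lower quotas: Blue 0, Red 3, Gold 1, Violet 1, Teal 1, Amber 4 (sum 10, leaving 2 seats).
Remainders in descending order: Violet 0.6242, Amber 0.4449, Gold 0.3353, Blue 0.3122, Teal 0.1625, Red 0.1209.
The surplus seats go to Violet, Amber.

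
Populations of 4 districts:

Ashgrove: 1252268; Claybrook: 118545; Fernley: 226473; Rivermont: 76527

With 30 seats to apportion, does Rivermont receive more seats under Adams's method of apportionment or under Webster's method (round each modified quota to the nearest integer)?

Adams

Adams: Ashgrove 22, Claybrook 2, Fernley 4, Rivermont 2.
Webster: Ashgrove 23, Claybrook 2, Fernley 4, Rivermont 1.
Rivermont gets 2 under Adams and 1 under Webster.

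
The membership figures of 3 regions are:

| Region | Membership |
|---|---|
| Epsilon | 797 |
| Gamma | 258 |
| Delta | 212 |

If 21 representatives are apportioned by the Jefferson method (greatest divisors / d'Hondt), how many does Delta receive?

3

Standard divisor 1267/21 ≈ 60.333; standard quotas: Epsilon 13.210, Gamma 4.276, Delta 3.514.
Rounding down gives 13, 4, 3 = 20 seats, so the divisor must be adjusted.
With modified divisor 55: modified quotas Epsilon 14.491, Gamma 4.691, Delta 3.855.
Rounding down: Epsilon 14, Gamma 4, Delta 3 (total 21).
Delta receives 3.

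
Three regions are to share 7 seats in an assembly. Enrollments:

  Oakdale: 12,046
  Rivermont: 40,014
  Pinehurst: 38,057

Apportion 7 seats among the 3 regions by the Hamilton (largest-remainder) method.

Oakdale=1; Rivermont=3; Pinehurst=3

Total 90117; standard divisor 90117/7 ≈ 12873.857.
Standard quotas: Oakdale 0.9357, Rivermont 3.1082, Pinehurst 2.9561.
Lower quotas: Oakdale 0, Rivermont 3, Pinehurst 2 (sum 5, leaving 2 seats).
Remainders in descending order: Pinehurst 0.9561, Oakdale 0.9357, Rivermont 0.1082.
The surplus seats go to Pinehurst, Oakdale.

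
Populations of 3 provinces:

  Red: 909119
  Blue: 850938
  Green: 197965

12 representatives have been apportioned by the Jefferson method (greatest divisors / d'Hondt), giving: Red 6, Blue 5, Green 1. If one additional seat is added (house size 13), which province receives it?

Blue

Priority for the next seat is population ÷ (current seats + 1).
Priorities: Red 129874.143, Blue 141823.000, Green 98982.500.
Highest priority: Blue.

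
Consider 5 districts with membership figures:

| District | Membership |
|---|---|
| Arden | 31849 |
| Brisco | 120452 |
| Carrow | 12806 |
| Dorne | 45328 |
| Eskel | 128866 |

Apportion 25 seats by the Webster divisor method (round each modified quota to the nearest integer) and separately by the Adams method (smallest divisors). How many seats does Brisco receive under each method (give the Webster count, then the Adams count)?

9 and 8

Webster: Arden 2, Brisco 9, Carrow 1, Dorne 3, Eskel 10.
Adams: Arden 3, Brisco 8, Carrow 1, Dorne 4, Eskel 9.
Brisco gets 9 under Webster and 8 under Adams.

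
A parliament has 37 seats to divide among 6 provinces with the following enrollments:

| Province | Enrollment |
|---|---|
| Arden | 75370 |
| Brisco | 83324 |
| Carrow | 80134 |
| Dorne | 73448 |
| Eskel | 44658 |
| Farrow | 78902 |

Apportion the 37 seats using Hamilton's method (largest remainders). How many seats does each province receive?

Arden=6; Brisco=7; Carrow=7; Dorne=6; Eskel=4; Farrow=7

The standard divisor is 435836/37 ≈ 11779.351.
Standard quotas: Arden 6.3985, Brisco 7.0737, Carrow 6.8029, Dorne 6.2353, Eskel 3.7912, Farrow 6.6983.
Lower quotas: Arden 6, Brisco 7, Carrow 6, Dorne 6, Eskel 3, Farrow 6 (sum 34, leaving 3 seats).
Remainders in descending order: Carrow 0.8029, Eskel 0.7912, Farrow 0.6983, Arden 0.3985, Dorne 0.2353, Brisco 0.0737.
Largest remainders: Carrow, Eskel, Farrow receive the extra seats.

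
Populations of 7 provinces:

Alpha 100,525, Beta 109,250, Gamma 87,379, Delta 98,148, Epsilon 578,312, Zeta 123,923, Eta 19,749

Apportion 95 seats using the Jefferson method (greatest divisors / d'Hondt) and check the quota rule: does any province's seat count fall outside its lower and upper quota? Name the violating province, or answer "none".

Epsilon

Standard quotas: Alpha 8.547, Beta 9.289, Gamma 7.430, Delta 8.345, Epsilon 49.172, Zeta 10.537, Eta 1.679.
Jefferson allocation: Alpha 8, Beta 9, Gamma 7, Delta 8, Epsilon 51, Zeta 11, Eta 1.
Epsilon has quota 49.172 (lower 49, upper 50) but receives 51 — outside the quota interval.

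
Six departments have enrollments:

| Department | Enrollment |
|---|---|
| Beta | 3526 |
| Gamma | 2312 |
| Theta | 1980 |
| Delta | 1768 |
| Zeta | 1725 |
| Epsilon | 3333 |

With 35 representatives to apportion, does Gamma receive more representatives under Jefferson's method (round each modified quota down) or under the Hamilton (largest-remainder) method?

Hamilton

Jefferson: Beta 9, Gamma 5, Theta 5, Delta 4, Zeta 4, Epsilon 8.
Hamilton: Beta 8, Gamma 6, Theta 5, Delta 4, Zeta 4, Epsilon 8.
Gamma gets 5 under Jefferson and 6 under Hamilton.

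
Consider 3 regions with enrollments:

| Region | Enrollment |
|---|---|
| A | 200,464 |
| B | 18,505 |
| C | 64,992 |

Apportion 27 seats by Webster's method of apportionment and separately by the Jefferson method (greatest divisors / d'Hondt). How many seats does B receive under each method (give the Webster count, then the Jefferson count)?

Webster: A 19, B 2, C 6.
Jefferson: A 20, B 1, C 6.
B gets 2 under Webster and 1 under Jefferson.

2 and 1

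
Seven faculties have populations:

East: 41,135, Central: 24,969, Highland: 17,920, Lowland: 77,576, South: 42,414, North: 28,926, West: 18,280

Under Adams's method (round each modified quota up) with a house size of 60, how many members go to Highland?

4

Standard divisor 251220/60 ≈ 4187; standard quotas: East 9.824, Central 5.963, Highland 4.280, Lowland 18.528, South 10.130, North 6.909, West 4.366.
Rounding up gives 10, 6, 5, 19, 11, 7, 5 = 63 seats, so the divisor must be adjusted.
With modified divisor 4520: modified quotas East 9.101, Central 5.524, Highland 3.965, Lowland 17.163, South 9.384, North 6.400, West 4.044.
Rounding up: East 10, Central 6, Highland 4, Lowland 18, South 10, North 7, West 5 (total 60).
Highland receives 4.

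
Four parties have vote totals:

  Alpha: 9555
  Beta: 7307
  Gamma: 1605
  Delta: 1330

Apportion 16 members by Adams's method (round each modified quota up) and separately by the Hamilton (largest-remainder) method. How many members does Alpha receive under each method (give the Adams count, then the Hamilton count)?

Adams: Alpha 7, Beta 6, Gamma 2, Delta 1.
Hamilton: Alpha 8, Beta 6, Gamma 1, Delta 1.
Alpha gets 7 under Adams and 8 under Hamilton.

7 and 8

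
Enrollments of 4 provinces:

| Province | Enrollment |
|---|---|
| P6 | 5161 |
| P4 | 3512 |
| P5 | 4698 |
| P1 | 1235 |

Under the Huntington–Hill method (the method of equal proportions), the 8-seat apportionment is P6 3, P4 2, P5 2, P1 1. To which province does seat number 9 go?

Priority for the next seat is population ÷ (√(s·(s+1))).
Priorities: P6 1489.852, P4 1433.768, P5 1917.950, P1 873.277.
Highest priority: P5.

P5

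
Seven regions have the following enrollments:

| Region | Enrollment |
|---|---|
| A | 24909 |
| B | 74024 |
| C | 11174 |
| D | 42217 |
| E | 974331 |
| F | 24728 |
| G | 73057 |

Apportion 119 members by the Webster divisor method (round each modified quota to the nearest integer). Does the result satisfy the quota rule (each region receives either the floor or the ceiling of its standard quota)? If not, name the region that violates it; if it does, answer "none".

E

Standard quotas: A 2.421, B 7.194, C 1.086, D 4.103, E 94.693, F 2.403, G 7.100.
Webster allocation: A 2, B 7, C 1, D 4, E 96, F 2, G 7.
E has quota 94.693 (lower 94, upper 95) but receives 96 — outside the quota interval.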